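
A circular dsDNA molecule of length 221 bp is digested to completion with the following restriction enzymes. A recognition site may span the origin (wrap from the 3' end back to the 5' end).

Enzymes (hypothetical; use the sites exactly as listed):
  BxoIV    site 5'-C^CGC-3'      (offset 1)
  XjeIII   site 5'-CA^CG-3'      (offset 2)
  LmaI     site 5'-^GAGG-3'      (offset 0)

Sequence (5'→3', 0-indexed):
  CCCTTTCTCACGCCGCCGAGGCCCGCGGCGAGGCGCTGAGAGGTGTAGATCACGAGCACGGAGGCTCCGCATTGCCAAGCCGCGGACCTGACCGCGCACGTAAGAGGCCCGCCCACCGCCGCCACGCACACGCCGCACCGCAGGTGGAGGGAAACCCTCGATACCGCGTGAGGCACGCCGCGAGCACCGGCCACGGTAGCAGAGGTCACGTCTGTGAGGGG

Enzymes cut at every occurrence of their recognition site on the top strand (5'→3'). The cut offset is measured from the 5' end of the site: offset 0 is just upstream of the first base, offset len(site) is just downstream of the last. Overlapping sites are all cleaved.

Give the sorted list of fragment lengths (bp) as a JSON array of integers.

[2,3,3,3,3,4,5,5,5,5,6,6,6,6,6,6,6,7,7,7,7,8,8,10,12,13,13,15,16,18]

Site scan:
  BxoIV CCGC/1: at [12, 22, 66, 79, 91, 108, 115, 118, 132, 137, 163, 177] ⇒ [13, 23, 67, 80, 92, 109, 116, 119, 133, 138, 164, 178]
  XjeIII CACG/2: at [8, 50, 56, 96, 122, 128, 173, 191, 206] ⇒ [10, 52, 58, 98, 124, 130, 175, 193, 208]
  LmaI GAGG/0: at [17, 29, 39, 60, 103, 146, 169, 201, 215] ⇒ [17, 29, 39, 60, 103, 146, 169, 201, 215]

Pooled cuts: [10, 13, 17, 23, 29, 39, 52, 58, 60, 67, 80, 92, 98, 103, 109, 116, 119, 124, 130, 133, 138, 146, 164, 169, 175, 178, 193, 201, 208, 215]

Fragment lengths:
  10→13: 3 bp
  13→17: 4 bp
  17→23: 6 bp
  23→29: 6 bp
  29→39: 10 bp
  39→52: 13 bp
  52→58: 6 bp
  58→60: 2 bp
  60→67: 7 bp
  67→80: 13 bp
  80→92: 12 bp
  92→98: 6 bp
  98→103: 5 bp
  103→109: 6 bp
  109→116: 7 bp
  116→119: 3 bp
  119→124: 5 bp
  124→130: 6 bp
  130→133: 3 bp
  133→138: 5 bp
  138→146: 8 bp
  146→164: 18 bp
  164→169: 5 bp
  169→175: 6 bp
  175→178: 3 bp
  178→193: 15 bp
  193→201: 8 bp
  201→208: 7 bp
  208→215: 7 bp
  215→10 (wrap): 221-215+10 = 16 bp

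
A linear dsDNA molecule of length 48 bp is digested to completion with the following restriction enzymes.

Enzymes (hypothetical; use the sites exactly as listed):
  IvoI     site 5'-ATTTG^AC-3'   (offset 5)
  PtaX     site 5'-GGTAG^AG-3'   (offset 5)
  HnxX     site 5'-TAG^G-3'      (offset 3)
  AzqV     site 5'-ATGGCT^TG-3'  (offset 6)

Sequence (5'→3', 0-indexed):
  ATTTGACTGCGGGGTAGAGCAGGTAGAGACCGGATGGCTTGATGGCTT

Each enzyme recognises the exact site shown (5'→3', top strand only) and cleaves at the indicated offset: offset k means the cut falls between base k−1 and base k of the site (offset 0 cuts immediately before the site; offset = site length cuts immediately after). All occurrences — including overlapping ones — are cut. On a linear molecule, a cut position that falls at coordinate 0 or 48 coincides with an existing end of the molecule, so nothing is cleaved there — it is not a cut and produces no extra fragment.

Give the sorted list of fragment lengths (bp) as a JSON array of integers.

Scan for sites:
  IvoI ATTTGAC/5: at [0] ⇒ [5]
  PtaX GGTAGAG/5: at [12, 21] ⇒ [17, 26]
  HnxX (TAGG, off=3): no sites
  AzqV ATGGCTTG/6: at [33] ⇒ [39]

All cut coordinates (distinct, sorted): [5, 17, 26, 39]

Fragment lengths:
  [0,5): 5 bp
  [5,17): 12 bp
  [17,26): 9 bp
  [26,39): 13 bp
  [39,48): 9 bp

[5,9,9,12,13]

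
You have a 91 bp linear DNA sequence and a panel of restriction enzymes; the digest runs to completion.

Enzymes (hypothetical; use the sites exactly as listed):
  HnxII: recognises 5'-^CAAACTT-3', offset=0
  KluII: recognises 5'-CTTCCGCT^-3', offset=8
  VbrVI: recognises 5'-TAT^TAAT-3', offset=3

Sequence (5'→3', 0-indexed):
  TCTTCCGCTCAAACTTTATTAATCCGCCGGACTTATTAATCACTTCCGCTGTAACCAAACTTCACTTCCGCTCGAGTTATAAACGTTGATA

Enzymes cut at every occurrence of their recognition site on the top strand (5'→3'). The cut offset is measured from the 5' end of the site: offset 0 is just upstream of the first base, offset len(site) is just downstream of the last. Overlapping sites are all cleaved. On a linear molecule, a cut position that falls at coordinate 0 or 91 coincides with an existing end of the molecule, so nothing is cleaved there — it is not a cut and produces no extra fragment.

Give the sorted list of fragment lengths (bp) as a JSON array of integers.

[5,9,10,14,17,17,19]

Scan for sites:
  HnxII (CAAACTT, off=0): starts [9, 55] → cuts [9, 55]
  KluII (CTTCCGCT, off=8): starts [1, 42, 64] → cuts [9, 50, 72]
  VbrVI (TATTAAT, off=3): starts [16, 33] → cuts [19, 36]

All cut coordinates (distinct, sorted): [9, 19, 36, 50, 55, 72]

Fragment lengths:
  [0,9): 9 bp
  [9,19): 10 bp
  [19,36): 17 bp
  [36,50): 14 bp
  [50,55): 5 bp
  [55,72): 17 bp
  [72,91): 19 bp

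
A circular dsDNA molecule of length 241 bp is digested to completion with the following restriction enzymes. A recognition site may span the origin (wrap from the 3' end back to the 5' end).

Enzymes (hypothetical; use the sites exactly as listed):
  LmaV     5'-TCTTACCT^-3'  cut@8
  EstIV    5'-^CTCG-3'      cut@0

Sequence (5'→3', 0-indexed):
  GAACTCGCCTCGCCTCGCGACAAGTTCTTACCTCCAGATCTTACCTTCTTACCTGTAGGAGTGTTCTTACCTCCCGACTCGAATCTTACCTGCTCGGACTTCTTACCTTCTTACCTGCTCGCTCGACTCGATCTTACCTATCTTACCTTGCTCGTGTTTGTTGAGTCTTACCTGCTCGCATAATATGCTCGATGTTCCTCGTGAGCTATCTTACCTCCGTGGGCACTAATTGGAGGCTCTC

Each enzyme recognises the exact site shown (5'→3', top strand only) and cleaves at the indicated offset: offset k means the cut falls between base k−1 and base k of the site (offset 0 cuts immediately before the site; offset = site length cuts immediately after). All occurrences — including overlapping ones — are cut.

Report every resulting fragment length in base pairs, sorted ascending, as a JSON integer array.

Per-enzyme occurrences:
  LmaV (TCTTACCT, off=8): starts [25, 38, 46, 64, 83, 100, 108, 131, 140, 165, 208] → cuts [33, 46, 54, 72, 91, 108, 116, 139, 148, 173, 216]
  EstIV (CTCG, off=0): starts [3, 8, 13, 77, 92, 117, 121, 126, 150, 174, 187, 197, 238] → cuts [3, 8, 13, 77, 92, 117, 121, 126, 150, 174, 187, 197, 238]

Pooled cuts: [3, 8, 13, 33, 46, 54, 72, 77, 91, 92, 108, 116, 117, 121, 126, 139, 148, 150, 173, 174, 187, 197, 216, 238]

Fragment lengths:
  3→8: 5 bp
  8→13: 5 bp
  13→33: 20 bp
  33→46: 13 bp
  46→54: 8 bp
  54→72: 18 bp
  72→77: 5 bp
  77→91: 14 bp
  91→92: 1 bp
  92→108: 16 bp
  108→116: 8 bp
  116→117: 1 bp
  117→121: 4 bp
  121→126: 5 bp
  126→139: 13 bp
  139→148: 9 bp
  148→150: 2 bp
  150→173: 23 bp
  173→174: 1 bp
  174→187: 13 bp
  187→197: 10 bp
  197→216: 19 bp
  216→238: 22 bp
  238→3 (wrap): 241-238+3 = 6 bp

[1,1,1,2,4,5,5,5,5,6,8,8,9,10,13,13,13,14,16,18,19,20,22,23]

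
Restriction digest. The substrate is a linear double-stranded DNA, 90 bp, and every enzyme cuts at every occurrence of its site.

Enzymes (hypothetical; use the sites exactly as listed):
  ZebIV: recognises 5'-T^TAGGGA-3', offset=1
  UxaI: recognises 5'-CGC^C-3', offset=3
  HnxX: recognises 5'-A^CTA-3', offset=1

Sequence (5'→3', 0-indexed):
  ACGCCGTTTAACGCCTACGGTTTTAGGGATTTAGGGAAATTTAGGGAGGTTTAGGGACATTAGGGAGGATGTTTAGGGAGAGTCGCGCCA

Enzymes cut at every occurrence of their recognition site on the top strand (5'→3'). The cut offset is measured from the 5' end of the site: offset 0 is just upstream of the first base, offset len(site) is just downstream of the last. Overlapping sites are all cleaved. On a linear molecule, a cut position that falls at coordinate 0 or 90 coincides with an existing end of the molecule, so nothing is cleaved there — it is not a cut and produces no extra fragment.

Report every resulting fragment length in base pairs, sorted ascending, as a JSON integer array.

Scan for sites:
  ZebIV TTAGGGA/1: at [22, 30, 40, 50, 59, 72] ⇒ [23, 31, 41, 51, 60, 73]
  UxaI CGCC/3: at [1, 11, 85] ⇒ [4, 14, 88]
  HnxX (ACTA, off=1): no sites

All cut coordinates (distinct, sorted): [4, 14, 23, 31, 41, 51, 60, 73, 88]

Fragment lengths:
  [0,4): 4 bp
  [4,14): 10 bp
  [14,23): 9 bp
  [23,31): 8 bp
  [31,41): 10 bp
  [41,51): 10 bp
  [51,60): 9 bp
  [60,73): 13 bp
  [73,88): 15 bp
  [88,90): 2 bp

[2,4,8,9,9,10,10,10,13,15]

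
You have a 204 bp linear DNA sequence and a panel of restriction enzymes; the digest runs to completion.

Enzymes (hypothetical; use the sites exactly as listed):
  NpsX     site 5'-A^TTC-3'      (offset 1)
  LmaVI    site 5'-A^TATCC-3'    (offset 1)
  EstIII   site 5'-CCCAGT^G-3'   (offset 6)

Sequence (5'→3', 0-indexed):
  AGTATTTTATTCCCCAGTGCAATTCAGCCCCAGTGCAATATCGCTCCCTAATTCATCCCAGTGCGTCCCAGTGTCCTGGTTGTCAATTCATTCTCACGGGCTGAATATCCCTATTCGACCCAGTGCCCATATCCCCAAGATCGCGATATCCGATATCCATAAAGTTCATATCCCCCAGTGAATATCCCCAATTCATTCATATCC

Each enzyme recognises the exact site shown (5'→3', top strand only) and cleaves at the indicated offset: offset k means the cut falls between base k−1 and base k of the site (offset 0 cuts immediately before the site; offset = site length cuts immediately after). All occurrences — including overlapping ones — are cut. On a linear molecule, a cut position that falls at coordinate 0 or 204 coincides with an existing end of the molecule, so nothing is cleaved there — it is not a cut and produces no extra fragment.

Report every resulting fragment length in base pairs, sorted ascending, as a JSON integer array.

[3,4,4,4,4,5,5,7,8,9,9,9,10,11,11,11,12,14,15,15,17,17]

Scan for sites:
  NpsX (ATTC, off=1): starts [8, 21, 50, 85, 89, 112, 190, 194] → cuts [9, 22, 51, 86, 90, 113, 191, 195]
  LmaVI (ATATCC, off=1): starts [104, 128, 145, 152, 167, 181, 198] → cuts [105, 129, 146, 153, 168, 182, 199]
  EstIII (CCCAGTG, off=6): starts [12, 28, 56, 66, 118, 173] → cuts [18, 34, 62, 72, 124, 179]

All cut coordinates (distinct, sorted): [9, 18, 22, 34, 51, 62, 72, 86, 90, 105, 113, 124, 129, 146, 153, 168, 179, 182, 191, 195, 199]

Fragments:
  [0,9): 9 bp
  [9,18): 9 bp
  [18,22): 4 bp
  [22,34): 12 bp
  [34,51): 17 bp
  [51,62): 11 bp
  [62,72): 10 bp
  [72,86): 14 bp
  [86,90): 4 bp
  [90,105): 15 bp
  [105,113): 8 bp
  [113,124): 11 bp
  [124,129): 5 bp
  [129,146): 17 bp
  [146,153): 7 bp
  [153,168): 15 bp
  [168,179): 11 bp
  [179,182): 3 bp
  [182,191): 9 bp
  [191,195): 4 bp
  [195,199): 4 bp
  [199,204): 5 bp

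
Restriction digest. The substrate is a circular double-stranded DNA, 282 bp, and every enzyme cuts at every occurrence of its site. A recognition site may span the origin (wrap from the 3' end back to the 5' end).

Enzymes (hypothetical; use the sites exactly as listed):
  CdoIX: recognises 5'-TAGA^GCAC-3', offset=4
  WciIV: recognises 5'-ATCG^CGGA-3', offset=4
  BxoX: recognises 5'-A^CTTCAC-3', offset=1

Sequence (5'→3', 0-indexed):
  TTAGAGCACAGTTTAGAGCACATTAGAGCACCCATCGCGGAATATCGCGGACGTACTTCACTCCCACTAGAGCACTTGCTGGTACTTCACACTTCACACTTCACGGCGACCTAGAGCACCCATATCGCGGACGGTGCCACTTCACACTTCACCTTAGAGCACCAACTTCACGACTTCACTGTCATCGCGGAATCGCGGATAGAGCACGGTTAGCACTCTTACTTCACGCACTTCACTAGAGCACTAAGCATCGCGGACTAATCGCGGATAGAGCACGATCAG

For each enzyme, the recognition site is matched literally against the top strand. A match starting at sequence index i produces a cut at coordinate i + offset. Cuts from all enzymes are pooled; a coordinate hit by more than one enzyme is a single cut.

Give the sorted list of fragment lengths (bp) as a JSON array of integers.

[7,7,7,7,8,8,8,8,8,9,10,10,10,10,11,12,12,12,12,13,13,14,15,16,17,18]

Site scan:
  CdoIX (TAGAGCAC, off=4): starts [1, 13, 23, 67, 111, 154, 199, 236, 268] → cuts [5, 17, 27, 71, 115, 158, 203, 240, 272]
  WciIV (ATCGCGGA, off=4): starts [33, 43, 123, 183, 191, 249, 260] → cuts [37, 47, 127, 187, 195, 253, 264]
  BxoX (ACTTCAC, off=1): starts [54, 83, 90, 97, 138, 145, 164, 172, 220, 229] → cuts [55, 84, 91, 98, 139, 146, 165, 173, 221, 230]

All cut coordinates (distinct, sorted): [5, 17, 27, 37, 47, 55, 71, 84, 91, 98, 115, 127, 139, 146, 158, 165, 173, 187, 195, 203, 221, 230, 240, 253, 264, 272]

Fragments:
  5→17: 12 bp
  17→27: 10 bp
  27→37: 10 bp
  37→47: 10 bp
  47→55: 8 bp
  55→71: 16 bp
  71→84: 13 bp
  84→91: 7 bp
  91→98: 7 bp
  98→115: 17 bp
  115→127: 12 bp
  127→139: 12 bp
  139→146: 7 bp
  146→158: 12 bp
  158→165: 7 bp
  165→173: 8 bp
  173→187: 14 bp
  187→195: 8 bp
  195→203: 8 bp
  203→221: 18 bp
  221→230: 9 bp
  230→240: 10 bp
  240→253: 13 bp
  253→264: 11 bp
  264→272: 8 bp
  272→5 (wrap): 282-272+5 = 15 bp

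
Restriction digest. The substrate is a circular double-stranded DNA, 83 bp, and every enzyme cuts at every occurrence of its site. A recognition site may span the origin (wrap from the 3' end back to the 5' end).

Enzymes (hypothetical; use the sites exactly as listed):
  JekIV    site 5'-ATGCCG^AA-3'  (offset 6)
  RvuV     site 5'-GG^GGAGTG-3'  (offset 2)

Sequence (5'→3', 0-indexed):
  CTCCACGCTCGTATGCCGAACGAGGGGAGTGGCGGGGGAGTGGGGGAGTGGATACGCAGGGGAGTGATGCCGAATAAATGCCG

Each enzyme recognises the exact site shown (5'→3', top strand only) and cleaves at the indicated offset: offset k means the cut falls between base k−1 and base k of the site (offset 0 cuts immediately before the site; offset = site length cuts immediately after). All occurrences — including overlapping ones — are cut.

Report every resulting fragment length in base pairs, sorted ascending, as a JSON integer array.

Scan for sites:
  JekIV (ATGCCGAA, off=6): starts [12, 66] → cuts [18, 72]
  RvuV (GGGGAGTG, off=2): starts [23, 34, 42, 58] → cuts [25, 36, 44, 60]

Pooled cuts: [18, 25, 36, 44, 60, 72]

Fragments:
  18→25: 7 bp
  25→36: 11 bp
  36→44: 8 bp
  44→60: 16 bp
  60→72: 12 bp
  72→18 (wrap): 83-72+18 = 29 bp

[7,8,11,12,16,29]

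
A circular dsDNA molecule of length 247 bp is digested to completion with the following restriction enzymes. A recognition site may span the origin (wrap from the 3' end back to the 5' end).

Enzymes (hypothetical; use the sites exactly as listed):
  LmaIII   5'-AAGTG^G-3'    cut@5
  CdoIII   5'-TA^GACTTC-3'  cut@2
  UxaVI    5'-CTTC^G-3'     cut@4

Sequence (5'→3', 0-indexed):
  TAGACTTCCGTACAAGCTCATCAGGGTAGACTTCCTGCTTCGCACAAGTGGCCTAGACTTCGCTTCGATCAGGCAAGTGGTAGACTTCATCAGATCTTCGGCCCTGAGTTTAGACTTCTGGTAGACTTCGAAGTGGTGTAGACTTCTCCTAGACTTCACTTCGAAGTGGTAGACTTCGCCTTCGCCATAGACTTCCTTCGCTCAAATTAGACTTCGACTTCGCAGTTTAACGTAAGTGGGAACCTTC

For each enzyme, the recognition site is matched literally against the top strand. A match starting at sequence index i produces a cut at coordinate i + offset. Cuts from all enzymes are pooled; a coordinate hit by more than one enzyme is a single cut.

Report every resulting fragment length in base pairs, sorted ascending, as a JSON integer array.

[3,3,5,5,5,6,6,6,6,6,6,6,6,6,9,10,10,11,11,11,11,13,13,13,17,17,26]

Site scan:
  LmaIII (AAGTGG, off=5): starts [45, 74, 130, 163, 233] → cuts [50, 79, 135, 168, 238]
  CdoIII (TAGACTTC, off=2): starts [0, 26, 53, 80, 110, 121, 138, 149, 169, 187, 207] → cuts [2, 28, 55, 82, 112, 123, 140, 151, 171, 189, 209]
  UxaVI (CTTCG, off=4): starts [37, 57, 62, 95, 125, 158, 173, 179, 195, 211, 217] → cuts [41, 61, 66, 99, 129, 162, 177, 183, 199, 215, 221]

Pooled cuts: [2, 28, 41, 50, 55, 61, 66, 79, 82, 99, 112, 123, 129, 135, 140, 151, 162, 168, 171, 177, 183, 189, 199, 209, 215, 221, 238]

Fragments:
  2→28: 26 bp
  28→41: 13 bp
  41→50: 9 bp
  50→55: 5 bp
  55→61: 6 bp
  61→66: 5 bp
  66→79: 13 bp
  79→82: 3 bp
  82→99: 17 bp
  99→112: 13 bp
  112→123: 11 bp
  123→129: 6 bp
  129→135: 6 bp
  135→140: 5 bp
  140→151: 11 bp
  151→162: 11 bp
  162→168: 6 bp
  168→171: 3 bp
  171→177: 6 bp
  177→183: 6 bp
  183→189: 6 bp
  189→199: 10 bp
  199→209: 10 bp
  209→215: 6 bp
  215→221: 6 bp
  221→238: 17 bp
  238→2 (wrap): 247-238+2 = 11 bp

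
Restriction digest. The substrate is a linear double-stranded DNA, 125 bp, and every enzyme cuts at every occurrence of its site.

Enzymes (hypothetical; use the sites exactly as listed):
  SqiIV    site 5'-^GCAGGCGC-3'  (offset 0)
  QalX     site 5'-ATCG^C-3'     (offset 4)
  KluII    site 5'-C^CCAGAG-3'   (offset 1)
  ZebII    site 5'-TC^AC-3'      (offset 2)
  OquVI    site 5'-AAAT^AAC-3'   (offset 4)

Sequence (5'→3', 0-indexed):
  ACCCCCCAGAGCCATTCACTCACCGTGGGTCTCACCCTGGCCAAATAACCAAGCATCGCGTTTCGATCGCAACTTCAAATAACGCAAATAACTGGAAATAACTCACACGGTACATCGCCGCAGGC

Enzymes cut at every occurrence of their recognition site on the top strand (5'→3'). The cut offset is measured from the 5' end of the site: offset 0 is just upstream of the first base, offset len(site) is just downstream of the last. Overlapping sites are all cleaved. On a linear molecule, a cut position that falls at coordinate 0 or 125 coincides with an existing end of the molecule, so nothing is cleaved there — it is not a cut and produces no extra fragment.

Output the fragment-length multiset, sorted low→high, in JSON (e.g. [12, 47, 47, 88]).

[4,5,5,8,9,10,11,11,12,12,12,13,13]

Site scan:
  SqiIV (GCAGGCGC, off=0): no sites
  QalX ATCGC/4: at [54, 65, 113] ⇒ [58, 69, 117]
  KluII CCCAGAG/1: at [4] ⇒ [5]
  ZebII TCAC/2: at [15, 19, 31, 102] ⇒ [17, 21, 33, 104]
  OquVI AAATAAC/4: at [42, 76, 85, 95] ⇒ [46, 80, 89, 99]

Pooled cuts: [5, 17, 21, 33, 46, 58, 69, 80, 89, 99, 104, 117]

Fragments:
  [0,5): 5 bp
  [5,17): 12 bp
  [17,21): 4 bp
  [21,33): 12 bp
  [33,46): 13 bp
  [46,58): 12 bp
  [58,69): 11 bp
  [69,80): 11 bp
  [80,89): 9 bp
  [89,99): 10 bp
  [99,104): 5 bp
  [104,117): 13 bp
  [117,125): 8 bp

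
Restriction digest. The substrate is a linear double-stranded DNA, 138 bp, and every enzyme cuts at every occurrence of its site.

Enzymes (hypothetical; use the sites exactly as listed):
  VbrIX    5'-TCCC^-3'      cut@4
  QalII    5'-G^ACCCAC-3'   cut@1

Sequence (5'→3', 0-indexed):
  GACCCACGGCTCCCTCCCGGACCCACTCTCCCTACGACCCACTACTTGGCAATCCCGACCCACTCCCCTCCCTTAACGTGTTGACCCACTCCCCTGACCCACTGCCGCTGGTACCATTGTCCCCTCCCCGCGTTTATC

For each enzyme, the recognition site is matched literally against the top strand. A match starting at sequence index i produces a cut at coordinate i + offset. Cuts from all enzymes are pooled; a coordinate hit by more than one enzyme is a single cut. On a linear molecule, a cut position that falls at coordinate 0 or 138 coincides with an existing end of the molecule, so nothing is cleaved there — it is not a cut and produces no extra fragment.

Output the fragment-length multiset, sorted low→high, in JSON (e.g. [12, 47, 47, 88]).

[1,1,2,3,4,4,5,5,10,10,10,11,12,13,20,27]

Per-enzyme occurrences:
  VbrIX (TCCC, off=4): starts [10, 14, 28, 52, 63, 68, 89, 119, 124] → cuts [14, 18, 32, 56, 67, 72, 93, 123, 128]
  QalII (GACCCAC, off=1): starts [0, 19, 35, 56, 82, 95] → cuts [1, 20, 36, 57, 83, 96]

Pooled cuts: [1, 14, 18, 20, 32, 36, 56, 57, 67, 72, 83, 93, 96, 123, 128]

Fragments:
  [0,1): 1 bp
  [1,14): 13 bp
  [14,18): 4 bp
  [18,20): 2 bp
  [20,32): 12 bp
  [32,36): 4 bp
  [36,56): 20 bp
  [56,57): 1 bp
  [57,67): 10 bp
  [67,72): 5 bp
  [72,83): 11 bp
  [83,93): 10 bp
  [93,96): 3 bp
  [96,123): 27 bp
  [123,128): 5 bp
  [128,138): 10 bp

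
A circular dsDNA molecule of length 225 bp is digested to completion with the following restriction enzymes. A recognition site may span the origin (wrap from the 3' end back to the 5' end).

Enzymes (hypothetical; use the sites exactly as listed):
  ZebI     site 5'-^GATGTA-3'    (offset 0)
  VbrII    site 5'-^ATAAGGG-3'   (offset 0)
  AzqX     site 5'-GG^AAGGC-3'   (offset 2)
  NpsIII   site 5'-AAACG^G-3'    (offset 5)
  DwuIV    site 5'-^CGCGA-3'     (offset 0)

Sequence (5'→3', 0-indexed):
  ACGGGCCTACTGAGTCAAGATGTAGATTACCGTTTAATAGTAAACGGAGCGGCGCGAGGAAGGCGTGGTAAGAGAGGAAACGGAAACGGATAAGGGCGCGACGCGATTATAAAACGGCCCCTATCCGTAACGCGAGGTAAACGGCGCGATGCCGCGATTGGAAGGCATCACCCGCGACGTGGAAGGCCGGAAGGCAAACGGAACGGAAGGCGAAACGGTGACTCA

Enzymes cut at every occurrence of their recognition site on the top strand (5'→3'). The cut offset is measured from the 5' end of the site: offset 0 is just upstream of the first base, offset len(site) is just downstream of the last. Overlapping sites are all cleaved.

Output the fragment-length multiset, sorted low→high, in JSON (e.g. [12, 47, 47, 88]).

[1,1,5,6,6,6,7,7,8,8,9,10,10,11,11,13,14,15,23,26,28]

Per-enzyme occurrences:
  ZebI GATGTA/0: at [18] ⇒ [18]
  VbrII ATAAGGG/0: at [89] ⇒ [89]
  AzqX GGAAGGC/2: at [57, 159, 180, 188, 204] ⇒ [59, 161, 182, 190, 206]
  NpsIII AAACGG/5: at [41, 77, 83, 111, 138, 195, 212] ⇒ [46, 82, 88, 116, 143, 200, 217]
  DwuIV CGCGA/0: at [52, 96, 101, 130, 144, 152, 172] ⇒ [52, 96, 101, 130, 144, 152, 172]

Pooled cuts: [18, 46, 52, 59, 82, 88, 89, 96, 101, 116, 130, 143, 144, 152, 161, 172, 182, 190, 200, 206, 217]

Fragments:
  18→46: 28 bp
  46→52: 6 bp
  52→59: 7 bp
  59→82: 23 bp
  82→88: 6 bp
  88→89: 1 bp
  89→96: 7 bp
  96→101: 5 bp
  101→116: 15 bp
  116→130: 14 bp
  130→143: 13 bp
  143→144: 1 bp
  144→152: 8 bp
  152→161: 9 bp
  161→172: 11 bp
  172→182: 10 bp
  182→190: 8 bp
  190→200: 10 bp
  200→206: 6 bp
  206→217: 11 bp
  217→18 (wrap): 225-217+18 = 26 bp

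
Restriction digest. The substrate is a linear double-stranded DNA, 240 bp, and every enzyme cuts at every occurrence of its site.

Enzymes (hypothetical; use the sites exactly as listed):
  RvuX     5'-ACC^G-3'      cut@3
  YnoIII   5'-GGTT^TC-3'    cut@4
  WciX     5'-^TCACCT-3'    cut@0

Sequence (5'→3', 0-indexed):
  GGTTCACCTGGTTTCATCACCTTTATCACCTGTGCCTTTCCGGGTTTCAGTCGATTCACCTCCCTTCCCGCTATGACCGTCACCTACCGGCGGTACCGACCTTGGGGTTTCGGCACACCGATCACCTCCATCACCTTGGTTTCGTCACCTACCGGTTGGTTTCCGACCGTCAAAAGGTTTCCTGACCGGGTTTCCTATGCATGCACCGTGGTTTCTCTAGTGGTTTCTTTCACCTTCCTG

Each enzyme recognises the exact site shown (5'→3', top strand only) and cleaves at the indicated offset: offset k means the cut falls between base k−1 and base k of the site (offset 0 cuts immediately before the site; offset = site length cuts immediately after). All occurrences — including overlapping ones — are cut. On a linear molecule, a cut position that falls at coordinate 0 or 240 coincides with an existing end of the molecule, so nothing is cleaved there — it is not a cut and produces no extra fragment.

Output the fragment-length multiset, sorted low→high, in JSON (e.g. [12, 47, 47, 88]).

[1,2,3,3,3,4,5,6,7,8,8,9,9,9,9,9,9,10,10,11,11,11,12,12,15,21,23]

Scan for sites:
  RvuX (ACCG, off=3): starts [75, 85, 94, 116, 150, 165, 184, 204] → cuts [78, 88, 97, 119, 153, 168, 187, 207]
  YnoIII (GGTTTC, off=4): starts [9, 42, 105, 137, 157, 175, 188, 209, 221] → cuts [13, 46, 109, 141, 161, 179, 192, 213, 225]
  WciX (TCACCT, off=0): starts [3, 16, 25, 55, 79, 121, 130, 144, 229] → cuts [3, 16, 25, 55, 79, 121, 130, 144, 229]

Pooled cuts: [3, 13, 16, 25, 46, 55, 78, 79, 88, 97, 109, 119, 121, 130, 141, 144, 153, 161, 168, 179, 187, 192, 207, 213, 225, 229]

Fragment lengths:
  [0,3): 3 bp
  [3,13): 10 bp
  [13,16): 3 bp
  [16,25): 9 bp
  [25,46): 21 bp
  [46,55): 9 bp
  [55,78): 23 bp
  [78,79): 1 bp
  [79,88): 9 bp
  [88,97): 9 bp
  [97,109): 12 bp
  [109,119): 10 bp
  [119,121): 2 bp
  [121,130): 9 bp
  [130,141): 11 bp
  [141,144): 3 bp
  [144,153): 9 bp
  [153,161): 8 bp
  [161,168): 7 bp
  [168,179): 11 bp
  [179,187): 8 bp
  [187,192): 5 bp
  [192,207): 15 bp
  [207,213): 6 bp
  [213,225): 12 bp
  [225,229): 4 bp
  [229,240): 11 bp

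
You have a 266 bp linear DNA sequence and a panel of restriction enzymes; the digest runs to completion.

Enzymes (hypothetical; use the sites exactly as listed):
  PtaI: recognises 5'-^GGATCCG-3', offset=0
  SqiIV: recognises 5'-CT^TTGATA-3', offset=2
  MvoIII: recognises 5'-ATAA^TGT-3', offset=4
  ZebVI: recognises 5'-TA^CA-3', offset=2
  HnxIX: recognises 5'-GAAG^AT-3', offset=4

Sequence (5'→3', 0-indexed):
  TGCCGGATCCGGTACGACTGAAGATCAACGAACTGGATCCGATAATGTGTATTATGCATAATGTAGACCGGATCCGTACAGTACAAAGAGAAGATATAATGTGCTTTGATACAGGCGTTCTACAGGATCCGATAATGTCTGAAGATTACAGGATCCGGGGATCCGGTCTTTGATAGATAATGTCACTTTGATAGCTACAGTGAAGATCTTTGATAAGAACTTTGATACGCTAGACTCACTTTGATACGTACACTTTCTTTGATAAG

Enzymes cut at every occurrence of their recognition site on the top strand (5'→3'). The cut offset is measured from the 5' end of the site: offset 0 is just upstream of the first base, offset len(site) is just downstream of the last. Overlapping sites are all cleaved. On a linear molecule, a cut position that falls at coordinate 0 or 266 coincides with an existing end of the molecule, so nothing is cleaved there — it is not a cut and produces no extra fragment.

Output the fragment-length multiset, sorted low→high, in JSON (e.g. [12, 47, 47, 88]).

Scan for sites:
  PtaI (GGATCCG, off=0): starts [4, 34, 69, 124, 150, 158] → cuts [4, 34, 69, 124, 150, 158]
  SqiIV (CTTTGATA, off=2): starts [103, 167, 185, 207, 219, 238, 256] → cuts [105, 169, 187, 209, 221, 240, 258]
  MvoIII (ATAATGT, off=4): starts [41, 57, 95, 131, 176] → cuts [45, 61, 99, 135, 180]
  ZebVI (TACA, off=2): starts [76, 81, 109, 120, 146, 195, 248] → cuts [78, 83, 111, 122, 148, 197, 250]
  HnxIX (GAAGAT, off=4): starts [19, 89, 140, 201] → cuts [23, 93, 144, 205]

Pooled cuts: [4, 23, 34, 45, 61, 69, 78, 83, 93, 99, 105, 111, 122, 124, 135, 144, 148, 150, 158, 169, 180, 187, 197, 205, 209, 221, 240, 250, 258]

Fragment lengths:
  [0,4): 4 bp
  [4,23): 19 bp
  [23,34): 11 bp
  [34,45): 11 bp
  [45,61): 16 bp
  [61,69): 8 bp
  [69,78): 9 bp
  [78,83): 5 bp
  [83,93): 10 bp
  [93,99): 6 bp
  [99,105): 6 bp
  [105,111): 6 bp
  [111,122): 11 bp
  [122,124): 2 bp
  [124,135): 11 bp
  [135,144): 9 bp
  [144,148): 4 bp
  [148,150): 2 bp
  [150,158): 8 bp
  [158,169): 11 bp
  [169,180): 11 bp
  [180,187): 7 bp
  [187,197): 10 bp
  [197,205): 8 bp
  [205,209): 4 bp
  [209,221): 12 bp
  [221,240): 19 bp
  [240,250): 10 bp
  [250,258): 8 bp
  [258,266): 8 bp

[2,2,4,4,4,5,6,6,6,7,8,8,8,8,8,9,9,10,10,10,11,11,11,11,11,11,12,16,19,19]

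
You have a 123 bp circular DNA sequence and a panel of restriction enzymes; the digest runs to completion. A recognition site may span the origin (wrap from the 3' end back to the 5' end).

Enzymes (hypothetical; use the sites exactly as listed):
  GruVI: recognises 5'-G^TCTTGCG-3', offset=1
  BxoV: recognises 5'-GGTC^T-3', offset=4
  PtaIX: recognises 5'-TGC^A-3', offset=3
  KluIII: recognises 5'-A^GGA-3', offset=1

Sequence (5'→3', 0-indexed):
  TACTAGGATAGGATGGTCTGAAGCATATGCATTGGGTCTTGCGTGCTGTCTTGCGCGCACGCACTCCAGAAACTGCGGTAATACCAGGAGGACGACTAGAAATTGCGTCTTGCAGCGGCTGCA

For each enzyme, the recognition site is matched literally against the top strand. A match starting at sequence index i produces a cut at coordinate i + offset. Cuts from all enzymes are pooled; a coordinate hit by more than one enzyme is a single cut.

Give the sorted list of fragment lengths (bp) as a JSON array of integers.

Site scan:
  GruVI (GTCTTGCG, off=1): starts [35, 47] → cuts [36, 48]
  BxoV (GGTCT, off=4): starts [14, 34] → cuts [18, 38]
  PtaIX (TGCA, off=3): starts [27, 110, 119] → cuts [30, 113, 122]
  KluIII (AGGA, off=1): starts [4, 9, 85, 88] → cuts [5, 10, 86, 89]

Pooled cuts: [5, 10, 18, 30, 36, 38, 48, 86, 89, 113, 122]

Fragments:
  5→10: 5 bp
  10→18: 8 bp
  18→30: 12 bp
  30→36: 6 bp
  36→38: 2 bp
  38→48: 10 bp
  48→86: 38 bp
  86→89: 3 bp
  89→113: 24 bp
  113→122: 9 bp
  122→5 (wrap): 123-122+5 = 6 bp

[2,3,5,6,6,8,9,10,12,24,38]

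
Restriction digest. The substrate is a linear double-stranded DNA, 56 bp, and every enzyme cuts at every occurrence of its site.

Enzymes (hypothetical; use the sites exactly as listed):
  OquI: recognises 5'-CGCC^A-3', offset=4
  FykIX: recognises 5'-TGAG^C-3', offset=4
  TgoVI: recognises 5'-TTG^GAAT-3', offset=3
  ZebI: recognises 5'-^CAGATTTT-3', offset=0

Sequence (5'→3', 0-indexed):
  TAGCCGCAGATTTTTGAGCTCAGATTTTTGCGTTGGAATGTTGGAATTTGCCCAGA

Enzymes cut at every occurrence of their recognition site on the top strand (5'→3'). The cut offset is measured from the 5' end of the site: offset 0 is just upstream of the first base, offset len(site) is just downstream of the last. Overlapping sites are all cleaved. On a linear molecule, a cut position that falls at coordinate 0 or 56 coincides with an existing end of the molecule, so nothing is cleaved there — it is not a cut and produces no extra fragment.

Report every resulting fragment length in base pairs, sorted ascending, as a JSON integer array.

[2,6,8,12,13,15]

Site scan:
  OquI (CGCCA, off=4): no sites
  FykIX TGAGC/4: at [14] ⇒ [18]
  TgoVI TTGGAAT/3: at [32, 40] ⇒ [35, 43]
  ZebI CAGATTTT/0: at [6, 20] ⇒ [6, 20]

Pooled cuts: [6, 18, 20, 35, 43]

Fragment lengths:
  [0,6): 6 bp
  [6,18): 12 bp
  [18,20): 2 bp
  [20,35): 15 bp
  [35,43): 8 bp
  [43,56): 13 bp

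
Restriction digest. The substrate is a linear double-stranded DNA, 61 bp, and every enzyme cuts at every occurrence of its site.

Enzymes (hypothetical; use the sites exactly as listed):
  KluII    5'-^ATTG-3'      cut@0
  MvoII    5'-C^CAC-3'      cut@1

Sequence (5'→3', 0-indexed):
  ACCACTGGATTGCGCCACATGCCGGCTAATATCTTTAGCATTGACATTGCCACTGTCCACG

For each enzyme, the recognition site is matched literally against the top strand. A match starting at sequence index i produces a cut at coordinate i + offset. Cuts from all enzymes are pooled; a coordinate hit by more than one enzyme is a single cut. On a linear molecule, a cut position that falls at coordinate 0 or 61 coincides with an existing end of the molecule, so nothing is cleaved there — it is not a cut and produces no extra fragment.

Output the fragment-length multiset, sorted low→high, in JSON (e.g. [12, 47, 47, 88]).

[2,4,5,6,6,7,7,24]

Site scan:
  KluII (ATTG, off=0): starts [8, 39, 45] → cuts [8, 39, 45]
  MvoII (CCAC, off=1): starts [1, 14, 49, 56] → cuts [2, 15, 50, 57]

All cut coordinates (distinct, sorted): [2, 8, 15, 39, 45, 50, 57]

Fragment lengths:
  [0,2): 2 bp
  [2,8): 6 bp
  [8,15): 7 bp
  [15,39): 24 bp
  [39,45): 6 bp
  [45,50): 5 bp
  [50,57): 7 bp
  [57,61): 4 bp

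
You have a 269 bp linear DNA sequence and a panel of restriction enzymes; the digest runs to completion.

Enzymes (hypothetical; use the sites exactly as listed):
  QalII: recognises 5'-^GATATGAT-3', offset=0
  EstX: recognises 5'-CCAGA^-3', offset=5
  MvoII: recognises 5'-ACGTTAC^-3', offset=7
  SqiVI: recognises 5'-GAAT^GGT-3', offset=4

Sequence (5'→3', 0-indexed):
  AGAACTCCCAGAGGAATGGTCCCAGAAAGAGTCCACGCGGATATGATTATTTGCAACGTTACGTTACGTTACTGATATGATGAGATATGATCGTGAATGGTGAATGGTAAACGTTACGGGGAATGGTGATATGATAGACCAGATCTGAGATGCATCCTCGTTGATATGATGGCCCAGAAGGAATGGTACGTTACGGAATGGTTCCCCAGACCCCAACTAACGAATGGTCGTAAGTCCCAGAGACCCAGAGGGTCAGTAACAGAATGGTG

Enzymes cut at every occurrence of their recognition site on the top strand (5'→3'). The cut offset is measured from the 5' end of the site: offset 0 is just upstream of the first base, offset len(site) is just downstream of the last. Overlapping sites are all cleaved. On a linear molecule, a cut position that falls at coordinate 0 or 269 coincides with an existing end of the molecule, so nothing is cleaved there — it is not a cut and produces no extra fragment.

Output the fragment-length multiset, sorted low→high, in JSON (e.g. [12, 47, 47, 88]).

Per-enzyme occurrences:
  QalII (GATATGAT, off=0): starts [39, 73, 83, 127, 162] → cuts [39, 73, 83, 127, 162]
  EstX (CCAGA, off=5): starts [7, 21, 138, 173, 205, 236, 244] → cuts [12, 26, 143, 178, 210, 241, 249]
  MvoII (ACGTTAC, off=7): starts [55, 60, 65, 110, 187] → cuts [62, 67, 72, 117, 194]
  SqiVI (GAATGGT, off=4): starts [13, 94, 101, 120, 180, 195, 221, 261] → cuts [17, 98, 105, 124, 184, 199, 225, 265]

All cut coordinates (distinct, sorted): [12, 17, 26, 39, 62, 67, 72, 73, 83, 98, 105, 117, 124, 127, 143, 162, 178, 184, 194, 199, 210, 225, 241, 249, 265]

Fragments:
  [0,12): 12 bp
  [12,17): 5 bp
  [17,26): 9 bp
  [26,39): 13 bp
  [39,62): 23 bp
  [62,67): 5 bp
  [67,72): 5 bp
  [72,73): 1 bp
  [73,83): 10 bp
  [83,98): 15 bp
  [98,105): 7 bp
  [105,117): 12 bp
  [117,124): 7 bp
  [124,127): 3 bp
  [127,143): 16 bp
  [143,162): 19 bp
  [162,178): 16 bp
  [178,184): 6 bp
  [184,194): 10 bp
  [194,199): 5 bp
  [199,210): 11 bp
  [210,225): 15 bp
  [225,241): 16 bp
  [241,249): 8 bp
  [249,265): 16 bp
  [265,269): 4 bp

[1,3,4,5,5,5,5,6,7,7,8,9,10,10,11,12,12,13,15,15,16,16,16,16,19,23]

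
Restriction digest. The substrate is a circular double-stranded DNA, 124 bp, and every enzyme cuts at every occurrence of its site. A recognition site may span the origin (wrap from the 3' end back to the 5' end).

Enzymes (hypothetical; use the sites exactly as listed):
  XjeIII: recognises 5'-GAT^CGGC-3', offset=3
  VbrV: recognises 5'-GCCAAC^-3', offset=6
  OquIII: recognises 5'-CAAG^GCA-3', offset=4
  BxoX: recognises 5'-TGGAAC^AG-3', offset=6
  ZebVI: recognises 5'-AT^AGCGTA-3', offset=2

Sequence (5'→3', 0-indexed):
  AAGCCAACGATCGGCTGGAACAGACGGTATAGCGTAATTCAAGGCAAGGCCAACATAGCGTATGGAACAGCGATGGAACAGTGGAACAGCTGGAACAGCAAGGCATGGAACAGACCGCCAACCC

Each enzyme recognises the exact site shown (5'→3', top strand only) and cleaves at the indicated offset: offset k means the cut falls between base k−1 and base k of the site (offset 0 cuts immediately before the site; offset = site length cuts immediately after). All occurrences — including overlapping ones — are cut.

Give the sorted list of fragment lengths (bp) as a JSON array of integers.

[2,3,6,8,9,9,9,10,10,11,11,11,12,13]

Per-enzyme occurrences:
  XjeIII GATCGGC/3: at [8] ⇒ [11]
  VbrV GCCAAC/6: at [2, 48, 116] ⇒ [8, 54, 122]
  OquIII CAAGGCA/4: at [39, 98] ⇒ [43, 102]
  BxoX TGGAACAG/6: at [15, 62, 73, 81, 90, 105] ⇒ [21, 68, 79, 87, 96, 111]
  ZebVI ATAGCGTA/2: at [28, 54] ⇒ [30, 56]

All cut coordinates (distinct, sorted): [8, 11, 21, 30, 43, 54, 56, 68, 79, 87, 96, 102, 111, 122]

Fragment lengths:
  8→11: 3 bp
  11→21: 10 bp
  21→30: 9 bp
  30→43: 13 bp
  43→54: 11 bp
  54→56: 2 bp
  56→68: 12 bp
  68→79: 11 bp
  79→87: 8 bp
  87→96: 9 bp
  96→102: 6 bp
  102→111: 9 bp
  111→122: 11 bp
  122→8 (wrap): 124-122+8 = 10 bp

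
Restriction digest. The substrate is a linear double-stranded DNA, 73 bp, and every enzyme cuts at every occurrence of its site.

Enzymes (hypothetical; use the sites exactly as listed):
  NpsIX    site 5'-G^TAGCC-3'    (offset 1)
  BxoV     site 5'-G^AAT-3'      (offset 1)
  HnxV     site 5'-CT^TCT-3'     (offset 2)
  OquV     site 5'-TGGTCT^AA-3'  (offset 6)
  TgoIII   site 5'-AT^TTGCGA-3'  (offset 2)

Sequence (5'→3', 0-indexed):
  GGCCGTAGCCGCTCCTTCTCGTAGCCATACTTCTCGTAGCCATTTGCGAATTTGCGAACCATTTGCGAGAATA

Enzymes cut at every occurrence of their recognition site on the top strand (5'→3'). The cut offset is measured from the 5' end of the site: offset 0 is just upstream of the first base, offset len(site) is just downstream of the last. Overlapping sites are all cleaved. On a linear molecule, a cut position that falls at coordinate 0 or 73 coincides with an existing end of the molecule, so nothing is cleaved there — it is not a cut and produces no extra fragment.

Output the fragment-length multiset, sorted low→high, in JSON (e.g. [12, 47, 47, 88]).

[3,4,5,5,5,5,7,7,10,11,11]

Scan for sites:
  NpsIX GTAGCC/1: at [4, 20, 35] ⇒ [5, 21, 36]
  BxoV GAAT/1: at [47, 68] ⇒ [48, 69]
  HnxV CTTCT/2: at [14, 29] ⇒ [16, 31]
  OquV (TGGTCTAA, off=6): no sites
  TgoIII ATTTGCGA/2: at [41, 49, 60] ⇒ [43, 51, 62]

All cut coordinates (distinct, sorted): [5, 16, 21, 31, 36, 43, 48, 51, 62, 69]

Fragments:
  [0,5): 5 bp
  [5,16): 11 bp
  [16,21): 5 bp
  [21,31): 10 bp
  [31,36): 5 bp
  [36,43): 7 bp
  [43,48): 5 bp
  [48,51): 3 bp
  [51,62): 11 bp
  [62,69): 7 bp
  [69,73): 4 bp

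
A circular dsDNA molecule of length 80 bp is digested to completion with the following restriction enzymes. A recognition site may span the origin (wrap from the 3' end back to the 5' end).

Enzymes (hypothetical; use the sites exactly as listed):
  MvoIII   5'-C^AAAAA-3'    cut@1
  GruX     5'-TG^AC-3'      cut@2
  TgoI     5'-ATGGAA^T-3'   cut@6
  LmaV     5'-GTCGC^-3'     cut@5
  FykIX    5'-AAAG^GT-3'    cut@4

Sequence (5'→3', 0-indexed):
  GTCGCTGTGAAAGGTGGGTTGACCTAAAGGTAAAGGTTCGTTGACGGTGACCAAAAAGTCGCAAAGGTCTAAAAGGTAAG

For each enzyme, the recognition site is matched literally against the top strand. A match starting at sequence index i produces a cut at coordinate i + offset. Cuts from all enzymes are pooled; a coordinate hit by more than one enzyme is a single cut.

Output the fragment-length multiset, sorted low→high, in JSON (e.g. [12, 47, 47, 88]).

[3,4,6,6,8,8,8,8,9,10,10]

Site scan:
  MvoIII (CAAAAA, off=1): starts [51] → cuts [52]
  GruX (TGAC, off=2): starts [19, 41, 47] → cuts [21, 43, 49]
  TgoI (ATGGAAT, off=6): no sites
  LmaV (GTCGC, off=5): starts [0, 57] → cuts [5, 62]
  FykIX (AAAGGT, off=4): starts [9, 25, 31, 62, 71] → cuts [13, 29, 35, 66, 75]

Pooled cuts: [5, 13, 21, 29, 35, 43, 49, 52, 62, 66, 75]

Fragments:
  5→13: 8 bp
  13→21: 8 bp
  21→29: 8 bp
  29→35: 6 bp
  35→43: 8 bp
  43→49: 6 bp
  49→52: 3 bp
  52→62: 10 bp
  62→66: 4 bp
  66→75: 9 bp
  75→5 (wrap): 80-75+5 = 10 bp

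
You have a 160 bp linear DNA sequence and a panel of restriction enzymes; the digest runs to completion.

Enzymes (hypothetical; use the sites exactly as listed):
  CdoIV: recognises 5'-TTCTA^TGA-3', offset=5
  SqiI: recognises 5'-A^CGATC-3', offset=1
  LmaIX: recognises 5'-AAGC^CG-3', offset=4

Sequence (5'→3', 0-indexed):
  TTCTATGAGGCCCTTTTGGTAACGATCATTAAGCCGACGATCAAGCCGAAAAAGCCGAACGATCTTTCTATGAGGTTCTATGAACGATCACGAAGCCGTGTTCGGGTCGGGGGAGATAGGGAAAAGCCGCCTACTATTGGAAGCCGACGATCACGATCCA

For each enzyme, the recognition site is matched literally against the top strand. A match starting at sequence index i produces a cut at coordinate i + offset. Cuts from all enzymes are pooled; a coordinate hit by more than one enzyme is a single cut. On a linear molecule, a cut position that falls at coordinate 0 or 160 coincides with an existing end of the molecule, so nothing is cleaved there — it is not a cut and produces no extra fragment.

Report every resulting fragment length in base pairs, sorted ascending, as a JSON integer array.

Scan for sites:
  CdoIV (TTCTATGA, off=5): starts [0, 65, 75] → cuts [5, 70, 80]
  SqiI (ACGATC, off=1): starts [21, 36, 58, 83, 146, 152] → cuts [22, 37, 59, 84, 147, 153]
  LmaIX (AAGCCG, off=4): starts [30, 42, 51, 92, 123, 140] → cuts [34, 46, 55, 96, 127, 144]

All cut coordinates (distinct, sorted): [5, 22, 34, 37, 46, 55, 59, 70, 80, 84, 96, 127, 144, 147, 153]

Fragments:
  [0,5): 5 bp
  [5,22): 17 bp
  [22,34): 12 bp
  [34,37): 3 bp
  [37,46): 9 bp
  [46,55): 9 bp
  [55,59): 4 bp
  [59,70): 11 bp
  [70,80): 10 bp
  [80,84): 4 bp
  [84,96): 12 bp
  [96,127): 31 bp
  [127,144): 17 bp
  [144,147): 3 bp
  [147,153): 6 bp
  [153,160): 7 bp

[3,3,4,4,5,6,7,9,9,10,11,12,12,17,17,31]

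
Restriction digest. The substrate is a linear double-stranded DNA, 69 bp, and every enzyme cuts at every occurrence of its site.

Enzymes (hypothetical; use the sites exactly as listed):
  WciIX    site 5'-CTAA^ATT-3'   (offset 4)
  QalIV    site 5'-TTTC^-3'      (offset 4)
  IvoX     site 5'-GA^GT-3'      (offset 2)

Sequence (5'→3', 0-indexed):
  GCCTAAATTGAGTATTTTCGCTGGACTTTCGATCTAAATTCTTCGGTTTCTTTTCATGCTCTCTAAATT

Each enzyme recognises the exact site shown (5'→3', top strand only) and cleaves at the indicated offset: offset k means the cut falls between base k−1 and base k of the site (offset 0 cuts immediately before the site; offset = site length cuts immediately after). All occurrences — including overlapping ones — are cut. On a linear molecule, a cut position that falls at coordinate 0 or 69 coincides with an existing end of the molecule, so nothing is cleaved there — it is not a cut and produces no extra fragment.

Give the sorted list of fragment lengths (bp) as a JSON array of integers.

Per-enzyme occurrences:
  WciIX (CTAAATT, off=4): starts [2, 33, 62] → cuts [6, 37, 66]
  QalIV (TTTC, off=4): starts [15, 26, 46, 51] → cuts [19, 30, 50, 55]
  IvoX (GAGT, off=2): starts [9] → cuts [11]

Pooled cuts: [6, 11, 19, 30, 37, 50, 55, 66]

Fragment lengths:
  [0,6): 6 bp
  [6,11): 5 bp
  [11,19): 8 bp
  [19,30): 11 bp
  [30,37): 7 bp
  [37,50): 13 bp
  [50,55): 5 bp
  [55,66): 11 bp
  [66,69): 3 bp

[3,5,5,6,7,8,11,11,13]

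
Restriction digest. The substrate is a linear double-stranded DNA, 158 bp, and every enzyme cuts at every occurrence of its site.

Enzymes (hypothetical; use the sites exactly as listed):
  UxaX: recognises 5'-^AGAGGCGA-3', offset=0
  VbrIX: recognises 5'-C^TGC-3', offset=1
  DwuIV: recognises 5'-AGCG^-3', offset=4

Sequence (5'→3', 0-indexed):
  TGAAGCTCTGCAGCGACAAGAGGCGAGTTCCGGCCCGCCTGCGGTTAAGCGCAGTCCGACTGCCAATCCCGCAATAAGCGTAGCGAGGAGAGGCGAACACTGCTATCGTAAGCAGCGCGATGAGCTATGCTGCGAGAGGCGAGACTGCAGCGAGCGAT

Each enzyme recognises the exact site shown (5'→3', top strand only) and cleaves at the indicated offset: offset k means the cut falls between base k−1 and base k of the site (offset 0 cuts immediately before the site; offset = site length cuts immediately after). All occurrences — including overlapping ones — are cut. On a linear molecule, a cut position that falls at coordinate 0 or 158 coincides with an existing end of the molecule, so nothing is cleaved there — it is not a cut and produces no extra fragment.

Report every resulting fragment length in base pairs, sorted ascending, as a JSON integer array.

[2,3,3,4,4,5,7,7,8,9,11,12,12,13,17,20,21]

Scan for sites:
  UxaX (AGAGGCGA, off=0): starts [18, 88, 134] → cuts [18, 88, 134]
  VbrIX (CTGC, off=1): starts [7, 38, 59, 99, 129, 144] → cuts [8, 39, 60, 100, 130, 145]
  DwuIV (AGCG, off=4): starts [11, 47, 76, 81, 113, 148, 152] → cuts [15, 51, 80, 85, 117, 152, 156]

All cut coordinates (distinct, sorted): [8, 15, 18, 39, 51, 60, 80, 85, 88, 100, 117, 130, 134, 145, 152, 156]

Fragment lengths:
  [0,8): 8 bp
  [8,15): 7 bp
  [15,18): 3 bp
  [18,39): 21 bp
  [39,51): 12 bp
  [51,60): 9 bp
  [60,80): 20 bp
  [80,85): 5 bp
  [85,88): 3 bp
  [88,100): 12 bp
  [100,117): 17 bp
  [117,130): 13 bp
  [130,134): 4 bp
  [134,145): 11 bp
  [145,152): 7 bp
  [152,156): 4 bp
  [156,158): 2 bp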